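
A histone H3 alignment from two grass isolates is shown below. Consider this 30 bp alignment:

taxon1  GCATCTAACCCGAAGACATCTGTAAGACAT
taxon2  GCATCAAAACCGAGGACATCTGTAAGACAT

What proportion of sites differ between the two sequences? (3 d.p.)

0.100

The sequences differ at 3 of 30 positions (sites 6, 9, 14).
p = 3/30 = 0.100.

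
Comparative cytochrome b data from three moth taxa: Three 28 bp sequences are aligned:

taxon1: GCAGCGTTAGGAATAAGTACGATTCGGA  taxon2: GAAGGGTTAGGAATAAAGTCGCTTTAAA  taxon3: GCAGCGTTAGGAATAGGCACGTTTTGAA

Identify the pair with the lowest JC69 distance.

taxon1 and taxon3

taxon1–taxon2: 9/28 differ, p = 0.321, d = 0.420.
taxon1–taxon3: 5/28 differ, p = 0.179, d = 0.204.
taxon2–taxon3: 8/28 differ, p = 0.286, d = 0.360.
The smallest distance is between taxon1 and taxon3.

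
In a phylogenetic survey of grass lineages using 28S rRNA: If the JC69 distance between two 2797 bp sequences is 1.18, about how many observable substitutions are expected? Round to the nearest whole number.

1663

Invert JC69: p = (3/4)(1 − e^(−4d/3)) = 0.75 × (1 − e^(-1.573333)) = 0.75 × (1 − 0.207353) = 0.594485.
Expected differing sites = pL ≈ 0.594485 × 2797 = 1662.774545 ≈ 1663.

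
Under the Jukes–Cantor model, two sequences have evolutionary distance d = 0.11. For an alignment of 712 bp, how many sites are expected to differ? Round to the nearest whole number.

73

Invert JC69: p = (3/4)(1 − e^(−4d/3)) = 0.75 × (1 − e^(-0.146667)) = 0.75 × (1 − 0.863582) = 0.102314.
Expected differing sites = pL ≈ 0.102314 × 712 = 72.847568 ≈ 73.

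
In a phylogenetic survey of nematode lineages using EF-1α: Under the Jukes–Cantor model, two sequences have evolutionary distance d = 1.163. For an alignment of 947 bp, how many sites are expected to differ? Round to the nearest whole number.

560

Invert JC69: p = (3/4)(1 − e^(−4d/3)) = 0.75 × (1 − e^(-1.550667)) = 0.75 × (1 − 0.212106) = 0.590921.
Expected differing sites = pL ≈ 0.590921 × 947 = 559.602187 ≈ 560.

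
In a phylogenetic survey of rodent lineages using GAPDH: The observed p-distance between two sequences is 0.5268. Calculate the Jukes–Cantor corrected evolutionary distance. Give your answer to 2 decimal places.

d = −(3/4) ln(1 − 4p/3) = −0.75 ln(1 − 0.7024) = −0.75 ln(0.2976)
  = −0.75 × (-1.212005) = 0.909004 substitutions/site.

0.91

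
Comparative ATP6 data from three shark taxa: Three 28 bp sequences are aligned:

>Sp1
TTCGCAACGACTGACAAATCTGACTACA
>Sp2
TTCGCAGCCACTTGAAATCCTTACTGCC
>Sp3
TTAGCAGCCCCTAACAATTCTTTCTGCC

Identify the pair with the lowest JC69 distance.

Sp1–Sp2: 10/28 differ, p = 0.357, d = 0.485.
Sp1–Sp3: 10/28 differ, p = 0.357, d = 0.485.
Sp2–Sp3: 7/28 differ, p = 0.250, d = 0.304.
The smallest distance is between Sp2 and Sp3.

Sp2 and Sp3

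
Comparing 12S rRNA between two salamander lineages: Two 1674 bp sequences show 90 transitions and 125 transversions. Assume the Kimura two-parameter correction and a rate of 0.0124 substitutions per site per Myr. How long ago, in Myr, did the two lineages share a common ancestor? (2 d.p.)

P = 90/1674 ≈ 0.053763 and Q = 125/1674 ≈ 0.074671.
Under the Kimura two-parameter model, d = −½ ln(1 − 2P − Q) − ¼ ln(1 − 2Q).
1 − 2P − Q = 0.817803, giving −½ ln(0.817803) = 0.100567.
1 − 2Q = 0.850658, giving −¼ ln(0.850658) = 0.040436.
d = 0.100567 + 0.040436 = 0.141003.
Under a molecular clock d = 2μt, so t = d/(2μ) = 0.141003 / (2 × 0.0124) = 5.69 Myr.

5.69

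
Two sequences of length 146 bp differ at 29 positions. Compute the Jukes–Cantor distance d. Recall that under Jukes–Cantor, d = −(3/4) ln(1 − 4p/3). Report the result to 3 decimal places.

0.231

p = 29/146 ≈ 0.19863.
d = −(3/4) ln(1 − 4p/3) = −0.75 ln(1 − 0.26484) = −0.75 ln(0.73516)
  = −0.75 × (-0.307667) = 0.230750 substitutions/site.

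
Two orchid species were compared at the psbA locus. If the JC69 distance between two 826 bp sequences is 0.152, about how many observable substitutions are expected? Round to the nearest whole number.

114

Invert JC69: p = (3/4)(1 − e^(−4d/3)) = 0.75 × (1 − e^(-0.202667)) = 0.75 × (1 − 0.816550) = 0.137588.
Expected differing sites = pL ≈ 0.137588 × 826 = 113.647688 ≈ 114.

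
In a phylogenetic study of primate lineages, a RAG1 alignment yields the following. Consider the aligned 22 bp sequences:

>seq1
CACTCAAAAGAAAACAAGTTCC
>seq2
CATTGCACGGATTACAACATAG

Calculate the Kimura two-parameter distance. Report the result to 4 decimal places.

0.8731

Of 22 sites, 2 differences are transitions and 9 are transversions, so P = 2/22 ≈ 0.090909 and Q = 9/22 ≈ 0.409091.
Under the Kimura two-parameter model, d = −½ ln(1 − 2P − Q) − ¼ ln(1 − 2Q).
1 − 2P − Q = 0.409091, giving −½ ln(0.409091) = 0.446909.
1 − 2Q = 0.181818, giving −¼ ln(0.181818) = 0.426187.
d = 0.446909 + 0.426187 = 0.873096.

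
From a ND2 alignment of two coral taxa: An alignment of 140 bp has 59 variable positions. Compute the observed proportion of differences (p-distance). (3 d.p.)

p = 59/140 = 0.421428… ≈ 0.421 (to 3 d.p.).

0.421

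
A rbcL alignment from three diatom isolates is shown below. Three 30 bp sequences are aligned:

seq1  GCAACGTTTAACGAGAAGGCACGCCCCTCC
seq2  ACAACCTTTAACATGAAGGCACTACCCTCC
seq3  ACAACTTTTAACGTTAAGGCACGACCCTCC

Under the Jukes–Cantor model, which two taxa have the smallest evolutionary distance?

seq1–seq2: 6/30 differ, p = 0.200, d = 0.233.
seq1–seq3: 5/30 differ, p = 0.167, d = 0.188.
seq2–seq3: 4/30 differ, p = 0.133, d = 0.147.
The smallest distance is between seq2 and seq3.

seq2 and seq3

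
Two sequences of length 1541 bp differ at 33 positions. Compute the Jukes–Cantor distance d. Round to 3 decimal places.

0.022

p = 33/1541 ≈ 0.021415.
d = −(3/4) ln(1 − 4p/3) = −0.75 ln(1 − 0.028553) = −0.75 ln(0.971447)
  = −0.75 × (-0.028969) = 0.021727 substitutions/site.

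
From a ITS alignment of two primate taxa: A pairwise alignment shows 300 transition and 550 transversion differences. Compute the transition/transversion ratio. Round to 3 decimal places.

0.545

R = 300/550 = 0.545454… ≈ 0.545 (to 3 d.p.).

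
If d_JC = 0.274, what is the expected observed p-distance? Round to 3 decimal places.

p = (3/4)(1 − e^(−4d/3)) = 0.75 × (1 − e^(-0.365333)) = 0.75 × (1 − 0.693966) = 0.229526.

0.230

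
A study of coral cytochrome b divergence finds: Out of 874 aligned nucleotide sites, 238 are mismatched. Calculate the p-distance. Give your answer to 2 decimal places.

0.27

p = 238/874 = 0.272311… ≈ 0.27 (to 2 d.p.).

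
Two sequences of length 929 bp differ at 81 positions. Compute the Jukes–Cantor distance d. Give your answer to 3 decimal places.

p = 81/929 ≈ 0.087191.
d = −(3/4) ln(1 − 4p/3) = −0.75 ln(1 − 0.116255) = −0.75 ln(0.883745)
  = −0.75 × (-0.123587) = 0.092690 substitutions/site.

0.093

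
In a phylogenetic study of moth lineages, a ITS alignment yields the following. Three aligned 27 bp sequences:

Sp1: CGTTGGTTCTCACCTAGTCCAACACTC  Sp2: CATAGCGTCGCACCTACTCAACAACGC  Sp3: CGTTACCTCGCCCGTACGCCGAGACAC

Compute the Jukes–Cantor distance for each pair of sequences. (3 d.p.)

d(Sp1,Sp2) = 0.511, d(Sp1,Sp3) = 0.588, d(Sp2,Sp3) = 0.673

Sp1–Sp2: 10/27 sites differ → p ≈ 0.37037, d = −0.75 ln(1 − 0.493827) = 0.510658 ≈ 0.511.
Sp1–Sp3: 11/27 sites differ → p ≈ 0.407407, d = −0.75 ln(1 − 0.543209) = 0.587647 ≈ 0.588.
Sp2–Sp3: 12/27 sites differ → p ≈ 0.444444, d = −0.75 ln(1 − 0.592592) = 0.673455 ≈ 0.673.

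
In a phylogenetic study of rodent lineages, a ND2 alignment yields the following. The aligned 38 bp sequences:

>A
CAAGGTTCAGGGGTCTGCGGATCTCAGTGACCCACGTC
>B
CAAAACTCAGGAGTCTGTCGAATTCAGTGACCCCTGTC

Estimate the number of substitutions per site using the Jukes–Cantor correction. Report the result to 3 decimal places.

The sequences differ at 10 of 38 sites (4, 5, 6, 12, 18, 19, 22, 23, 34, 35), so p = 10/38 ≈ 0.263158.
d = −(3/4) ln(1 − 4p/3) = −0.75 ln(1 − 0.350877) = −0.75 ln(0.649123)
  = −0.75 × (-0.432133) = 0.324100 substitutions/site.

0.324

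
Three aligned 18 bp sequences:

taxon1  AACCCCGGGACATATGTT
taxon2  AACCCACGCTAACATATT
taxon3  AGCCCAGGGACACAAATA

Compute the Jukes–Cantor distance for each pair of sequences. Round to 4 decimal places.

taxon1–taxon2: 7/18 sites differ → p ≈ 0.388889, d = −0.75 ln(1 − 0.518519) = 0.548166 ≈ 0.5482.
taxon1–taxon3: 6/18 sites differ → p ≈ 0.333333, d = −0.75 ln(1 − 0.444444) = 0.440839 ≈ 0.4408.
taxon2–taxon3: 7/18 sites differ → p ≈ 0.388889, d = −0.75 ln(1 − 0.518519) = 0.548166 ≈ 0.5482.

d(taxon1,taxon2) = 0.5482, d(taxon1,taxon3) = 0.4408, d(taxon2,taxon3) = 0.5482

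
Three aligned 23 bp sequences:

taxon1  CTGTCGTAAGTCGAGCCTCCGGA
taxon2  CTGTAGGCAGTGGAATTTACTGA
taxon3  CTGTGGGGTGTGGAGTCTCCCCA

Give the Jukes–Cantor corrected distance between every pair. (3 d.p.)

taxon1–taxon2: 9/23 sites differ → p ≈ 0.391304, d = −0.75 ln(1 − 0.521739) = 0.553199 ≈ 0.553.
taxon1–taxon3: 8/23 sites differ → p ≈ 0.347826, d = −0.75 ln(1 − 0.463768) = 0.467391 ≈ 0.467.
taxon2–taxon3: 8/23 sites differ → p ≈ 0.347826, d = −0.75 ln(1 − 0.463768) = 0.467391 ≈ 0.467.

d(taxon1,taxon2) = 0.553, d(taxon1,taxon3) = 0.467, d(taxon2,taxon3) = 0.467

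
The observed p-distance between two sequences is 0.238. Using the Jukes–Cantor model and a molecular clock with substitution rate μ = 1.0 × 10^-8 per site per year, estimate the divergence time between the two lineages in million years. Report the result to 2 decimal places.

d = −(3/4) ln(1 − 4p/3) = −0.75 ln(1 − 0.317333) = −0.75 ln(0.682667)
  = −0.75 × (-0.381748) = 0.286311 substitutions/site.
Under a molecular clock d = 2μt, so t = d/(2μ) = 0.286311 / (2 × 1.0 × 10^-8) = 14.32 million years.

14.32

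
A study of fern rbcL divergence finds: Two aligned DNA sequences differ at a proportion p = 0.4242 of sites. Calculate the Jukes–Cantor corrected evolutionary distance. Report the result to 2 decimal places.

d = −(3/4) ln(1 − 4p/3) = −0.75 ln(1 − 0.5656) = −0.75 ln(0.4344)
  = −0.75 × (-0.833790) = 0.625343 substitutions/site.

0.63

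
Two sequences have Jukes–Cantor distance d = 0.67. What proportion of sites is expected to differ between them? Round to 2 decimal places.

p = (3/4)(1 − e^(−4d/3)) = 0.75 × (1 − e^(-0.893333)) = 0.75 × (1 − 0.409289) = 0.443033.

0.44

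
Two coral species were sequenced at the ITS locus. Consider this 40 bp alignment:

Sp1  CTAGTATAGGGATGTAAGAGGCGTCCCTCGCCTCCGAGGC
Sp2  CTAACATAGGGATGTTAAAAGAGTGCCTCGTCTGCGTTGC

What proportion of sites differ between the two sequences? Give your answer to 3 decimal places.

0.275

The sequences differ at 11 of 40 positions.
p = 11/40 = 0.275.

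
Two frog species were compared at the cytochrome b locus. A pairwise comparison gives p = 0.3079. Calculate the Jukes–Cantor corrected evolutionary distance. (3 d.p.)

0.396

d = −(3/4) ln(1 − 4p/3) = −0.75 ln(1 − 0.410533) = −0.75 ln(0.589467)
  = −0.75 × (-0.528537) = 0.396403 substitutions/site.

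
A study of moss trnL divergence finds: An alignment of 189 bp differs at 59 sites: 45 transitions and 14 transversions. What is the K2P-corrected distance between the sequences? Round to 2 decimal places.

0.44

P = 45/189 ≈ 0.238095 and Q = 14/189 ≈ 0.074074.
Under the Kimura two-parameter model, d = −½ ln(1 − 2P − Q) − ¼ ln(1 − 2Q).
1 − 2P − Q = 0.449736, giving −½ ln(0.449736) = 0.399547.
1 − 2Q = 0.851852, giving −¼ ln(0.851852) = 0.040086.
d = 0.399547 + 0.040086 = 0.439633.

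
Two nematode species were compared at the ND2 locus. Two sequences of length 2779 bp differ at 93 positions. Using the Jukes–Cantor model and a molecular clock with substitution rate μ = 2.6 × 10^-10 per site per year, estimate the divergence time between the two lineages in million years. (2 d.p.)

65.84

p = 93/2779 ≈ 0.033465.
d = −(3/4) ln(1 − 4p/3) = −0.75 ln(1 − 0.04462) = −0.75 ln(0.95538)
  = −0.75 × (-0.045646) = 0.034235 substitutions/site.
Under a molecular clock d = 2μt, so t = d/(2μ) = 0.034235 / (2 × 2.6 × 10^-10) = 65.84 million years.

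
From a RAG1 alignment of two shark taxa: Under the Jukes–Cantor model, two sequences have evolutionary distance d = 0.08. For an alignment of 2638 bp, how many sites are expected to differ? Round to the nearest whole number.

200

Invert JC69: p = (3/4)(1 − e^(−4d/3)) = 0.75 × (1 − e^(-0.106667)) = 0.75 × (1 − 0.898825) = 0.075881.
Expected differing sites = pL ≈ 0.075881 × 2638 = 200.174078 ≈ 200.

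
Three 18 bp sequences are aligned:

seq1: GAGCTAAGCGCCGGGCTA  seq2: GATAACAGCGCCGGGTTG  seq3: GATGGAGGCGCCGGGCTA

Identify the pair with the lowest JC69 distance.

seq1–seq2: 6/18 differ, p = 0.333, d = 0.441.
seq1–seq3: 4/18 differ, p = 0.222, d = 0.264.
seq2–seq3: 6/18 differ, p = 0.333, d = 0.441.
The smallest distance is between seq1 and seq3.

seq1 and seq3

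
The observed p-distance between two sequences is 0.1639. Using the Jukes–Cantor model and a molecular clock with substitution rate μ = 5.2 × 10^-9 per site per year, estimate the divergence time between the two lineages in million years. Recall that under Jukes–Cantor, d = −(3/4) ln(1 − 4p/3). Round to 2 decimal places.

d = −(3/4) ln(1 − 4p/3) = −0.75 ln(1 − 0.218533) = −0.75 ln(0.781467)
  = −0.75 × (-0.246582) = 0.184937 substitutions/site.
Under a molecular clock d = 2μt, so t = d/(2μ) = 0.184937 / (2 × 5.2 × 10^-9) = 17.78 million years.

17.78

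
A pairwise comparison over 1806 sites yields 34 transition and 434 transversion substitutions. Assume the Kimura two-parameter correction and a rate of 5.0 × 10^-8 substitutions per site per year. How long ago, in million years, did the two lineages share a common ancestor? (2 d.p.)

P = 34/1806 ≈ 0.018826 and Q = 434/1806 ≈ 0.24031.
Under the Kimura two-parameter model, d = −½ ln(1 − 2P − Q) − ¼ ln(1 − 2Q).
1 − 2P − Q = 0.722038, giving −½ ln(0.722038) = 0.162839.
1 − 2Q = 0.51938, giving −¼ ln(0.51938) = 0.163780.
d = 0.162839 + 0.163780 = 0.326619.
Under a molecular clock d = 2μt, so t = d/(2μ) = 0.326619 / (2 × 5.0 × 10^-8) = 3.27 million years.

3.27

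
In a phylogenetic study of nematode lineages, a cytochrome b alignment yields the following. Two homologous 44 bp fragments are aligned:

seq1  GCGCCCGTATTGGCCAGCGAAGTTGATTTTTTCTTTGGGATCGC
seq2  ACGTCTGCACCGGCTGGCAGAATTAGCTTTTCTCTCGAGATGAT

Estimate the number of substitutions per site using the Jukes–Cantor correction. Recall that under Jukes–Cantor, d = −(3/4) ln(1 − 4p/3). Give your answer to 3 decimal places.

0.824

The sequences differ at 22 of 44 sites, so p = 22/44 = 0.5.
d = −(3/4) ln(1 − 4p/3) = −0.75 ln(1 − 0.666667) = −0.75 ln(0.333333)
  = −0.75 × (-1.098613) = 0.823960 substitutions/site.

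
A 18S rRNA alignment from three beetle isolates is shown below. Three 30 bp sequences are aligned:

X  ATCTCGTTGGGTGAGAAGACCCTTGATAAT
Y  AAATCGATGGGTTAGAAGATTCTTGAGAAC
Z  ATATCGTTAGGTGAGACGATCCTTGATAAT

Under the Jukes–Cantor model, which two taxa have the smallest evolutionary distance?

X and Z

X–Y: 8/30 differ, p = 0.267, d = 0.330.
X–Z: 4/30 differ, p = 0.133, d = 0.147.
Y–Z: 8/30 differ, p = 0.267, d = 0.330.
The smallest distance is between X and Z.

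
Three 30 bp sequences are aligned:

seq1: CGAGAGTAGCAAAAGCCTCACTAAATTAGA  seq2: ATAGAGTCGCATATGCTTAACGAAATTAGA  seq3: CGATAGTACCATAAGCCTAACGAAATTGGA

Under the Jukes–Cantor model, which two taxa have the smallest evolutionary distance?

seq1–seq2: 8/30 differ, p = 0.267, d = 0.330.
seq1–seq3: 6/30 differ, p = 0.200, d = 0.233.
seq2–seq3: 8/30 differ, p = 0.267, d = 0.330.
The smallest distance is between seq1 and seq3.

seq1 and seq3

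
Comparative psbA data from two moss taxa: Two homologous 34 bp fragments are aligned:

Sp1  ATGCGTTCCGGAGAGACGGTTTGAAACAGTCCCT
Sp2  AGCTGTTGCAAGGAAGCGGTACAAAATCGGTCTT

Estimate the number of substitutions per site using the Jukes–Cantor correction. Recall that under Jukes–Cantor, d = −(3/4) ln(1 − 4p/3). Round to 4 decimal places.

0.8240

The sequences differ at 17 of 34 sites, so p = 17/34 = 0.5.
d = −(3/4) ln(1 − 4p/3) = −0.75 ln(1 − 0.666667) = −0.75 ln(0.333333)
  = −0.75 × (-1.098613) = 0.823960 substitutions/site.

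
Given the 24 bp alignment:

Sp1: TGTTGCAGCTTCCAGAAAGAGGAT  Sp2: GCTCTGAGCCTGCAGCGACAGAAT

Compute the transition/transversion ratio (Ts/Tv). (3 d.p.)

0.571

Transitions are A↔G and C↔T; transversions are all other mismatches.
Transitions: 4. Transversions: 7.
R = 4/7 = 0.571428… ≈ 0.571 (to 3 d.p.).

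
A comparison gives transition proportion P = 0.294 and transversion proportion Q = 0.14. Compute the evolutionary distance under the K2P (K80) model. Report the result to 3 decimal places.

0.733

Under the Kimura two-parameter model, d = −½ ln(1 − 2P − Q) − ¼ ln(1 − 2Q).
1 − 2P − Q = 0.272, giving −½ ln(0.272) = 0.650977.
1 − 2Q = 0.72, giving −¼ ln(0.72) = 0.082126.
d = 0.650977 + 0.082126 = 0.733103.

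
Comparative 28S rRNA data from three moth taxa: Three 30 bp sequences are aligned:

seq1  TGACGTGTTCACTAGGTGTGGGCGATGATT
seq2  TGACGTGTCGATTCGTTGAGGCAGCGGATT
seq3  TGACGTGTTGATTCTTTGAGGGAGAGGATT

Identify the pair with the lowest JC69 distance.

seq1–seq2: 10/30 differ, p = 0.333, d = 0.441.
seq1–seq3: 8/30 differ, p = 0.267, d = 0.330.
seq2–seq3: 4/30 differ, p = 0.133, d = 0.147.
The smallest distance is between seq2 and seq3.

seq2 and seq3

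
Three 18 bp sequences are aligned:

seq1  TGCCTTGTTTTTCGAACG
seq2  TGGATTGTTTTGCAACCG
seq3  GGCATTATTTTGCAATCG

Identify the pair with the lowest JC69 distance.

seq2 and seq3

seq1–seq2: 5/18 differ, p = 0.278, d = 0.347.
seq1–seq3: 6/18 differ, p = 0.333, d = 0.441.
seq2–seq3: 4/18 differ, p = 0.222, d = 0.264.
The smallest distance is between seq2 and seq3.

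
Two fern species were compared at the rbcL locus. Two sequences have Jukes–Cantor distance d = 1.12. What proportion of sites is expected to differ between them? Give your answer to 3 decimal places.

p = (3/4)(1 − e^(−4d/3)) = 0.75 × (1 − e^(-1.493333)) = 0.75 × (1 − 0.224623) = 0.581533.

0.582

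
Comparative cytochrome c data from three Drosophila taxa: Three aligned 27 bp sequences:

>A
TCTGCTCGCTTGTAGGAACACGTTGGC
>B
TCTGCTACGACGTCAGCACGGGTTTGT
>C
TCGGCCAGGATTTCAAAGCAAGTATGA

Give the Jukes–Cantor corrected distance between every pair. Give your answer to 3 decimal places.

d(A,B) = 0.673, d(A,C) = 0.882, d(B,C) = 0.673

A–B: 12/27 sites differ → p ≈ 0.444444, d = −0.75 ln(1 − 0.592592) = 0.673455 ≈ 0.673.
A–C: 14/27 sites differ → p ≈ 0.518519, d = −0.75 ln(1 − 0.691359) = 0.881682 ≈ 0.882.
B–C: 12/27 sites differ → p ≈ 0.444444, d = −0.75 ln(1 − 0.592592) = 0.673455 ≈ 0.673.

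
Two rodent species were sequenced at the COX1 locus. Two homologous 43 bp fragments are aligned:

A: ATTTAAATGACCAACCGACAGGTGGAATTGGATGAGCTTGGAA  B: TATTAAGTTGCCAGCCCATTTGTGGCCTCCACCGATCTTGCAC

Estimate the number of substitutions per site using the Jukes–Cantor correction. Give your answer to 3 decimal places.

The sequences differ at 20 of 43 sites, so p = 20/43 ≈ 0.465116.
d = −(3/4) ln(1 − 4p/3) = −0.75 ln(1 − 0.620155) = −0.75 ln(0.379845)
  = −0.75 × (-0.967992) = 0.725994 substitutions/site.

0.726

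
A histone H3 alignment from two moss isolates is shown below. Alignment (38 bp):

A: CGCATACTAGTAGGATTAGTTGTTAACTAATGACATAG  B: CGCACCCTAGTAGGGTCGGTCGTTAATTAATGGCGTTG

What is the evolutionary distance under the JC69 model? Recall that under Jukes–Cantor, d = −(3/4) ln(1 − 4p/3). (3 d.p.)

0.324

The sequences differ at 10 of 38 sites (5, 6, 15, 17, 18, 21, 27, 33, 35, 37), so p = 10/38 ≈ 0.263158.
d = −(3/4) ln(1 − 4p/3) = −0.75 ln(1 − 0.350877) = −0.75 ln(0.649123)
  = −0.75 × (-0.432133) = 0.324100 substitutions/site.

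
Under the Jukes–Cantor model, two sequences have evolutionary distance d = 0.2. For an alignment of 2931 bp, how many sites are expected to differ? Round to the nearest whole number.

Invert JC69: p = (3/4)(1 − e^(−4d/3)) = 0.75 × (1 − e^(-0.266667)) = 0.75 × (1 − 0.765928) = 0.175554.
Expected differing sites = pL ≈ 0.175554 × 2931 = 514.548774 ≈ 515.

515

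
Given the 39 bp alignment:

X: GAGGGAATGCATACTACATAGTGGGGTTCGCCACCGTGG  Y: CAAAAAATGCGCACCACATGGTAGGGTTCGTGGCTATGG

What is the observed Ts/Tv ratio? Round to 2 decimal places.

Transitions are A↔G and C↔T; transversions are all other mismatches.
Transitions: 12. Transversions: 2.
R = 12/2 = 6.00.

6.00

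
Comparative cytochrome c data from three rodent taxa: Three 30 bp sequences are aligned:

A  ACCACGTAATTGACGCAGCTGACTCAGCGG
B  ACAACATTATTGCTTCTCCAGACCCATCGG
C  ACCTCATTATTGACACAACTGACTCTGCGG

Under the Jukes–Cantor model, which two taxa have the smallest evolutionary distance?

A–B: 11/30 differ, p = 0.367, d = 0.503.
A–C: 6/30 differ, p = 0.200, d = 0.233.
B–C: 11/30 differ, p = 0.367, d = 0.503.
The smallest distance is between A and C.

A and C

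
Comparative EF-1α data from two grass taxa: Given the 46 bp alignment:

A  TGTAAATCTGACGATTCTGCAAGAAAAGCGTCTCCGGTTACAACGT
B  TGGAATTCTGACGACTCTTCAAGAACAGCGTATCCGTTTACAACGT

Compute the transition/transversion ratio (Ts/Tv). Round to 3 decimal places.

0.167

Transitions are A↔G and C↔T; transversions are all other mismatches.
Transitions: 1. Transversions: 6.
R = 1/6 = 0.166666… ≈ 0.167 (to 3 d.p.).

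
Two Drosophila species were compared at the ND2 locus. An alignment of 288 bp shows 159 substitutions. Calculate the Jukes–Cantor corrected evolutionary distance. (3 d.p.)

0.999

p = 159/288 ≈ 0.552083.
d = −(3/4) ln(1 − 4p/3) = −0.75 ln(1 − 0.736111) = −0.75 ln(0.263889)
  = −0.75 × (-1.332227) = 0.999170 substitutions/site.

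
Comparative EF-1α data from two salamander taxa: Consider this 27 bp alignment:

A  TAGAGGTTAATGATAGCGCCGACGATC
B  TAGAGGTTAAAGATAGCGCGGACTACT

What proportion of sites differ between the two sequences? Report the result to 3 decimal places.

The sequences differ at 5 of 27 positions (sites 11, 20, 24, 26, 27).
p = 5/27 = 0.185185… ≈ 0.185 (to 3 d.p.).

0.185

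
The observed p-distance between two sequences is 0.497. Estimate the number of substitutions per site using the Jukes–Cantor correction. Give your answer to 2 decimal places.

d = −(3/4) ln(1 − 4p/3) = −0.75 ln(1 − 0.662667) = −0.75 ln(0.337333)
  = −0.75 × (-1.086685) = 0.815014 substitutions/site.

0.82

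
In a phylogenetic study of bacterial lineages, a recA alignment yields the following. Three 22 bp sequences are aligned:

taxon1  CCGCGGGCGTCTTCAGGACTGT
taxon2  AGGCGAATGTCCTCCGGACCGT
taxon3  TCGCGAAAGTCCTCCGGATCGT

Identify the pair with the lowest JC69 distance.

taxon1–taxon2: 8/22 differ, p = 0.364, d = 0.497.
taxon1–taxon3: 8/22 differ, p = 0.364, d = 0.497.
taxon2–taxon3: 4/22 differ, p = 0.182, d = 0.208.
The smallest distance is between taxon2 and taxon3.

taxon2 and taxon3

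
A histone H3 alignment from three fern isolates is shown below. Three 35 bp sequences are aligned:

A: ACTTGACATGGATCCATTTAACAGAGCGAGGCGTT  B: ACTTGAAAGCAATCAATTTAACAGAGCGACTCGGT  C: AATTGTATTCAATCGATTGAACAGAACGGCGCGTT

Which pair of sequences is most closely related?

A and B

A–B: 8/35 differ, p = 0.229, d = 0.273.
A–C: 11/35 differ, p = 0.314, d = 0.407.
B–C: 10/35 differ, p = 0.286, d = 0.360.
The smallest distance is between A and B.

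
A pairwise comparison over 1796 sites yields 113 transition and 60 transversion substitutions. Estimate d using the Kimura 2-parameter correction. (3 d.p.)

0.104

P = 113/1796 ≈ 0.062918 and Q = 60/1796 ≈ 0.033408.
Under the Kimura two-parameter model, d = −½ ln(1 − 2P − Q) − ¼ ln(1 − 2Q).
1 − 2P − Q = 0.840756, giving −½ ln(0.840756) = 0.086727.
1 − 2Q = 0.933184, giving −¼ ln(0.933184) = 0.017288.
d = 0.086727 + 0.017288 = 0.104015.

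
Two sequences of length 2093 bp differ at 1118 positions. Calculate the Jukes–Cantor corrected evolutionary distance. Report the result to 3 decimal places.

p = 1118/2093 ≈ 0.534161.
d = −(3/4) ln(1 − 4p/3) = −0.75 ln(1 − 0.712215) = −0.75 ln(0.287785)
  = −0.75 × (-1.245542) = 0.934157 substitutions/site.

0.934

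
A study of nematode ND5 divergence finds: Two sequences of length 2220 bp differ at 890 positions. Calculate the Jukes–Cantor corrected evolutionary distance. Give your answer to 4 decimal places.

0.5735

p = 890/2220 ≈ 0.400901.
d = −(3/4) ln(1 − 4p/3) = −0.75 ln(1 − 0.534535) = −0.75 ln(0.465465)
  = −0.75 × (-0.764718) = 0.573539 substitutions/site.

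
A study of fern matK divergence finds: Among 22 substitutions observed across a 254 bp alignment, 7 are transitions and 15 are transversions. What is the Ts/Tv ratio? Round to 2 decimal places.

0.47

R = 7/15 = 0.466666… ≈ 0.47 (to 2 d.p.).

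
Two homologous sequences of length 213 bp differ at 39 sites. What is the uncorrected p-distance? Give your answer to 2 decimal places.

0.18

p = 39/213 = 0.183098… ≈ 0.18 (to 2 d.p.).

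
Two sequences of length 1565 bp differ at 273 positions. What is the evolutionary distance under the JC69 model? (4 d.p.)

p = 273/1565 ≈ 0.174441.
d = −(3/4) ln(1 − 4p/3) = −0.75 ln(1 − 0.232588) = −0.75 ln(0.767412)
  = −0.75 × (-0.264731) = 0.198548 substitutions/site.

0.1985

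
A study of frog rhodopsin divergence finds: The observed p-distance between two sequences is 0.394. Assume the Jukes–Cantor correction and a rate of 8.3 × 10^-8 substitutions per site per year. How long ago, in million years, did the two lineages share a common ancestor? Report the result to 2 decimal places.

d = −(3/4) ln(1 − 4p/3) = −0.75 ln(1 − 0.525333) = −0.75 ln(0.474667)
  = −0.75 × (-0.745142) = 0.558857 substitutions/site.
Under a molecular clock d = 2μt, so t = d/(2μ) = 0.558857 / (2 × 8.3 × 10^-8) = 3.37 million years.

3.37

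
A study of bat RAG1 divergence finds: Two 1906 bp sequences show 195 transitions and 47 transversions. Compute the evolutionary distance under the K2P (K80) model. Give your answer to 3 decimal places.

P = 195/1906 ≈ 0.102308 and Q = 47/1906 ≈ 0.024659.
Under the Kimura two-parameter model, d = −½ ln(1 − 2P − Q) − ¼ ln(1 − 2Q).
1 − 2P − Q = 0.770725, giving −½ ln(0.770725) = 0.130212.
1 − 2Q = 0.950682, giving −¼ ln(0.950682) = 0.012644.
d = 0.130212 + 0.012644 = 0.142856.

0.143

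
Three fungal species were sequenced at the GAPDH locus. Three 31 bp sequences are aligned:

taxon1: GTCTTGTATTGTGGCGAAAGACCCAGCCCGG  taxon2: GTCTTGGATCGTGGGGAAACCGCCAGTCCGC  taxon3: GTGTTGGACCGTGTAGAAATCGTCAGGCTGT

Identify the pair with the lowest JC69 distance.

taxon1–taxon2: 8/31 differ, p = 0.258, d = 0.316.
taxon1–taxon3: 13/31 differ, p = 0.419, d = 0.614.
taxon2–taxon3: 9/31 differ, p = 0.290, d = 0.367.
The smallest distance is between taxon1 and taxon2.

taxon1 and taxon2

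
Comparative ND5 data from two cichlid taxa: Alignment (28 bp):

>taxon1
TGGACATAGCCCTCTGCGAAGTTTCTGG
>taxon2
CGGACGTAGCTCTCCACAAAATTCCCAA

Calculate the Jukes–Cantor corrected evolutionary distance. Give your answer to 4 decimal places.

The sequences differ at 11 of 28 sites, so p = 11/28 ≈ 0.392857.
d = −(3/4) ln(1 − 4p/3) = −0.75 ln(1 − 0.523809) = −0.75 ln(0.476191)
  = −0.75 × (-0.741936) = 0.556452 substitutions/site.

0.5565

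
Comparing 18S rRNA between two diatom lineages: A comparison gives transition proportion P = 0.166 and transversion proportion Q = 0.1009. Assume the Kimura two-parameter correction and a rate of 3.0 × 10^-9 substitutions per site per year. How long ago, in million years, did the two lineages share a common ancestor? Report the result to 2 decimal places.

56.66

Under the Kimura two-parameter model, d = −½ ln(1 − 2P − Q) − ¼ ln(1 − 2Q).
1 − 2P − Q = 0.5671, giving −½ ln(0.5671) = 0.283610.
1 − 2Q = 0.7982, giving −¼ ln(0.7982) = 0.056349.
d = 0.283610 + 0.056349 = 0.339959.
Under a molecular clock d = 2μt, so t = d/(2μ) = 0.339959 / (2 × 3.0 × 10^-9) = 56.66 million years.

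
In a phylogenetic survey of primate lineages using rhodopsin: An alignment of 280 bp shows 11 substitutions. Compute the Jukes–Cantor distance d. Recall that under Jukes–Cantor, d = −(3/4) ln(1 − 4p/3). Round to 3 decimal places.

0.040

p = 11/280 ≈ 0.039286.
d = −(3/4) ln(1 − 4p/3) = −0.75 ln(1 − 0.052381) = −0.75 ln(0.947619)
  = −0.75 × (-0.053803) = 0.040352 substitutions/site.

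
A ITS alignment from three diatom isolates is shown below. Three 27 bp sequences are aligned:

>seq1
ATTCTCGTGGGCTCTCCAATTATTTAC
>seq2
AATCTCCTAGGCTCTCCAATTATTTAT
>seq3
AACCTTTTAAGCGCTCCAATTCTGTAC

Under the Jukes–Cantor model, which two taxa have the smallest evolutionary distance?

seq1 and seq2

seq1–seq2: 4/27 differ, p = 0.148, d = 0.165.
seq1–seq3: 9/27 differ, p = 0.333, d = 0.441.
seq2–seq3: 8/27 differ, p = 0.296, d = 0.377.
The smallest distance is between seq1 and seq2.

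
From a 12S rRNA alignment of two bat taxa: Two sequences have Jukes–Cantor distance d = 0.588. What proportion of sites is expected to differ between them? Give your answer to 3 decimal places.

0.408

p = (3/4)(1 − e^(−4d/3)) = 0.75 × (1 − e^(-0.784)) = 0.75 × (1 − 0.456576) = 0.407568.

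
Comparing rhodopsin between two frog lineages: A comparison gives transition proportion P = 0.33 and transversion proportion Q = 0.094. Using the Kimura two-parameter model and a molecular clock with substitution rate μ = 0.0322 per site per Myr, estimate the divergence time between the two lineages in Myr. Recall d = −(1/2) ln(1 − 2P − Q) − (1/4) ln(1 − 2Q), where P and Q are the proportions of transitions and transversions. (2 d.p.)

11.70

Under the Kimura two-parameter model, d = −½ ln(1 − 2P − Q) − ¼ ln(1 − 2Q).
1 − 2P − Q = 0.246, giving −½ ln(0.246) = 0.701212.
1 − 2Q = 0.812, giving −¼ ln(0.812) = 0.052064.
d = 0.701212 + 0.052064 = 0.753276.
Under a molecular clock d = 2μt, so t = d/(2μ) = 0.753276 / (2 × 0.0322) = 11.70 Myr.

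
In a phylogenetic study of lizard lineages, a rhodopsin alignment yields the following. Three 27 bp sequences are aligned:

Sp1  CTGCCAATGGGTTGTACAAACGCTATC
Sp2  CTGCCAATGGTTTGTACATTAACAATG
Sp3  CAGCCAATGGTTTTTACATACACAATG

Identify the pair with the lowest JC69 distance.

Sp1–Sp2: 7/27 differ, p = 0.259, d = 0.318.
Sp1–Sp3: 7/27 differ, p = 0.259, d = 0.318.
Sp2–Sp3: 4/27 differ, p = 0.148, d = 0.165.
The smallest distance is between Sp2 and Sp3.

Sp2 and Sp3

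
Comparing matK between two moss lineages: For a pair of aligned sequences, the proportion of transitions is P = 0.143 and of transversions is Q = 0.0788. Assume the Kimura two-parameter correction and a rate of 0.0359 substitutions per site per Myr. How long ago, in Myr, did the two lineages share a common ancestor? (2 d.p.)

Under the Kimura two-parameter model, d = −½ ln(1 − 2P − Q) − ¼ ln(1 − 2Q).
1 − 2P − Q = 0.6352, giving −½ ln(0.6352) = 0.226908.
1 − 2Q = 0.8424, giving −¼ ln(0.8424) = 0.042875.
d = 0.226908 + 0.042875 = 0.269783.
Under a molecular clock d = 2μt, so t = d/(2μ) = 0.269783 / (2 × 0.0359) = 3.76 Myr.

3.76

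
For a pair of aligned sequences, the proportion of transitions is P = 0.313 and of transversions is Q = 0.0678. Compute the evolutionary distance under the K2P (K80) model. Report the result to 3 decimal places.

Under the Kimura two-parameter model, d = −½ ln(1 − 2P − Q) − ¼ ln(1 − 2Q).
1 − 2P − Q = 0.3062, giving −½ ln(0.3062) = 0.591758.
1 − 2Q = 0.8644, giving −¼ ln(0.8644) = 0.036430.
d = 0.591758 + 0.036430 = 0.628188.

0.628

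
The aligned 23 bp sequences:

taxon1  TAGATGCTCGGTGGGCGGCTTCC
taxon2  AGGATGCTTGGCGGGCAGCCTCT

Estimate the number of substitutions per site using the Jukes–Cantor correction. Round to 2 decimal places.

0.39

The sequences differ at 7 of 23 sites (1, 2, 9, 12, 17, 20, 23), so p = 7/23 ≈ 0.304348.
d = −(3/4) ln(1 − 4p/3) = −0.75 ln(1 − 0.405797) = −0.75 ln(0.594203)
  = −0.75 × (-0.520534) = 0.390401 substitutions/site.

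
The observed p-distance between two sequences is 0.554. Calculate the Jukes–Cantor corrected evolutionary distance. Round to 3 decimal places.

d = −(3/4) ln(1 − 4p/3) = −0.75 ln(1 − 0.738667) = −0.75 ln(0.261333)
  = −0.75 × (-1.341960) = 1.006470 substitutions/site.

1.006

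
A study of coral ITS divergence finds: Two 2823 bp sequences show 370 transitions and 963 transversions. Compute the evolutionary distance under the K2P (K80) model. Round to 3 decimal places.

P = 370/2823 ≈ 0.131066 and Q = 963/2823 ≈ 0.341126.
Under the Kimura two-parameter model, d = −½ ln(1 − 2P − Q) − ¼ ln(1 − 2Q).
1 − 2P − Q = 0.396742, giving −½ ln(0.396742) = 0.462235.
1 − 2Q = 0.317748, giving −¼ ln(0.317748) = 0.286624.
d = 0.462235 + 0.286624 = 0.748859.

0.749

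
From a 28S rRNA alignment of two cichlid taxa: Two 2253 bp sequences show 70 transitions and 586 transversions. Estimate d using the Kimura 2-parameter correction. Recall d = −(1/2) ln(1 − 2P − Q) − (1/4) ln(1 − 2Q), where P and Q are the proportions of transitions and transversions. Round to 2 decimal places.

P = 70/2253 ≈ 0.03107 and Q = 586/2253 ≈ 0.260098.
Under the Kimura two-parameter model, d = −½ ln(1 − 2P − Q) − ¼ ln(1 − 2Q).
1 − 2P − Q = 0.677762, giving −½ ln(0.677762) = 0.194480.
1 − 2Q = 0.479804, giving −¼ ln(0.479804) = 0.183594.
d = 0.194480 + 0.183594 = 0.378074.

0.38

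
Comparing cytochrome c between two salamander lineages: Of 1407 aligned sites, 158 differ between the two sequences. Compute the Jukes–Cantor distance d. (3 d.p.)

0.122

p = 158/1407 ≈ 0.112296.
d = −(3/4) ln(1 − 4p/3) = −0.75 ln(1 − 0.149728) = −0.75 ln(0.850272)
  = −0.75 × (-0.162199) = 0.121649 substitutions/site.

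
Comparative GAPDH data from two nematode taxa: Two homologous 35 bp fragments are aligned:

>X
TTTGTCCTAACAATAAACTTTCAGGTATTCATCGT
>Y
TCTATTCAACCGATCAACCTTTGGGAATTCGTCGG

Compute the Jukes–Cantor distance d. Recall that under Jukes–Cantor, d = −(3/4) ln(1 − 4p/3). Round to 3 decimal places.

The sequences differ at 13 of 35 sites, so p = 13/35 ≈ 0.371429.
d = −(3/4) ln(1 − 4p/3) = −0.75 ln(1 − 0.495239) = −0.75 ln(0.504761)
  = −0.75 × (-0.683670) = 0.512753 substitutions/site.

0.513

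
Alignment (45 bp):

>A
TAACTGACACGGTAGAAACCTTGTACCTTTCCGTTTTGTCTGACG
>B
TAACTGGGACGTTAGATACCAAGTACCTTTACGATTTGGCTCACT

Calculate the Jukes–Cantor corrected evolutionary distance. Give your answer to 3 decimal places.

The sequences differ at 11 of 45 sites, so p = 11/45 ≈ 0.244444.
d = −(3/4) ln(1 − 4p/3) = −0.75 ln(1 − 0.325925) = −0.75 ln(0.674075)
  = −0.75 × (-0.394414) = 0.295811 substitutions/site.

0.296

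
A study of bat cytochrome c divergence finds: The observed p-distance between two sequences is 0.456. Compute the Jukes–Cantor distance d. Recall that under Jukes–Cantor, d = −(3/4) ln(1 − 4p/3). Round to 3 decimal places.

d = −(3/4) ln(1 − 4p/3) = −0.75 ln(1 − 0.608) = −0.75 ln(0.392)
  = −0.75 × (-0.936493) = 0.702370 substitutions/site.

0.702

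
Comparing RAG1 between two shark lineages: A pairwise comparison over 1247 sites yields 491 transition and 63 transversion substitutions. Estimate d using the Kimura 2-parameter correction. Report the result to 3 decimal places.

P = 491/1247 ≈ 0.393745 and Q = 63/1247 ≈ 0.050521.
Under the Kimura two-parameter model, d = −½ ln(1 − 2P − Q) − ¼ ln(1 − 2Q).
1 − 2P − Q = 0.161989, giving −½ ln(0.161989) = 0.910113.
1 − 2Q = 0.898958, giving −¼ ln(0.898958) = 0.026630.
d = 0.910113 + 0.026630 = 0.936743.

0.937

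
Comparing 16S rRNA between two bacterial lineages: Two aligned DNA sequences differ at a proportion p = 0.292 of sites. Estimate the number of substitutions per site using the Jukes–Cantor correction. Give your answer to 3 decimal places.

0.370

d = −(3/4) ln(1 − 4p/3) = −0.75 ln(1 − 0.389333) = −0.75 ln(0.610667)
  = −0.75 × (-0.493203) = 0.369902 substitutions/site.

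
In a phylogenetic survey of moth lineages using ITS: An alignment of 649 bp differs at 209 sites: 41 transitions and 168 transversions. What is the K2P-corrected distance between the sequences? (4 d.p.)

P = 41/649 ≈ 0.063174 and Q = 168/649 ≈ 0.25886.
Under the Kimura two-parameter model, d = −½ ln(1 − 2P − Q) − ¼ ln(1 − 2Q).
1 − 2P − Q = 0.614792, giving −½ ln(0.614792) = 0.243236.
1 − 2Q = 0.48228, giving −¼ ln(0.48228) = 0.182308.
d = 0.243236 + 0.182308 = 0.425544.

0.4255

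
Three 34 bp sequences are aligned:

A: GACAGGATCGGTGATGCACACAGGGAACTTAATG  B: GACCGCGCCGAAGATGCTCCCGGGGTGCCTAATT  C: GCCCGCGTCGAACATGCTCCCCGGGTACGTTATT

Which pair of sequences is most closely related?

A–B: 13/34 differ, p = 0.382, d = 0.535.
A–C: 14/34 differ, p = 0.412, d = 0.597.
B–C: 7/34 differ, p = 0.206, d = 0.241.
The smallest distance is between B and C.

B and C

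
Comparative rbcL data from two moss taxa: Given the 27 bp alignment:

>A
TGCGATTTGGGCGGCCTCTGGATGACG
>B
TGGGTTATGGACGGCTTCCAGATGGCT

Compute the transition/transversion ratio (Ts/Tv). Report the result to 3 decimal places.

Transitions are A↔G and C↔T; transversions are all other mismatches.
Transitions: 5. Transversions: 4.
R = 5/4 = 1.250.

1.250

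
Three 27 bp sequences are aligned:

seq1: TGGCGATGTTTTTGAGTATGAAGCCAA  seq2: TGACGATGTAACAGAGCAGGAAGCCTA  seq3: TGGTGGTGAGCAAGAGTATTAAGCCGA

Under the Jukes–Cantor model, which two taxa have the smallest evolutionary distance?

seq1 and seq2

seq1–seq2: 8/27 differ, p = 0.296, d = 0.377.
seq1–seq3: 9/27 differ, p = 0.333, d = 0.441.
seq2–seq3: 11/27 differ, p = 0.407, d = 0.588.
The smallest distance is between seq1 and seq2.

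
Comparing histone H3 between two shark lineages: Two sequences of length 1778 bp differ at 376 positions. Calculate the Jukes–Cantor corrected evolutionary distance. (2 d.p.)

p = 376/1778 ≈ 0.211474.
d = −(3/4) ln(1 − 4p/3) = −0.75 ln(1 − 0.281965) = −0.75 ln(0.718035)
  = −0.75 × (-0.331237) = 0.248428 substitutions/site.

0.25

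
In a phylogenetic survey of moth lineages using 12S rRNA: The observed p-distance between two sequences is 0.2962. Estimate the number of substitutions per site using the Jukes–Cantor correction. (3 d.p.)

d = −(3/4) ln(1 − 4p/3) = −0.75 ln(1 − 0.394933) = −0.75 ln(0.605067)
  = −0.75 × (-0.502416) = 0.376812 substitutions/site.

0.377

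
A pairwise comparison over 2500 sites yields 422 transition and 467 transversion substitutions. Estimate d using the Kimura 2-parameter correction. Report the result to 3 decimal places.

0.489

P = 422/2500 = 0.1688 and Q = 467/2500 = 0.1868.
Under the Kimura two-parameter model, d = −½ ln(1 − 2P − Q) − ¼ ln(1 − 2Q).
1 − 2P − Q = 0.4756, giving −½ ln(0.4756) = 0.371589.
1 − 2Q = 0.6264, giving −¼ ln(0.6264) = 0.116942.
d = 0.371589 + 0.116942 = 0.488531.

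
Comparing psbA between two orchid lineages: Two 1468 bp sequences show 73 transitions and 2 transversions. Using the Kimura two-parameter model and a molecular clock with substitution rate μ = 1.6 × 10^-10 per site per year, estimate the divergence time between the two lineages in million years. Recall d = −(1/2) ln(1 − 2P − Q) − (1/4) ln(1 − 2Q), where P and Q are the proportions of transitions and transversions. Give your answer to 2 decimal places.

P = 73/1468 ≈ 0.049728 and Q = 2/1468 ≈ 0.001362.
Under the Kimura two-parameter model, d = −½ ln(1 − 2P − Q) − ¼ ln(1 − 2Q).
1 − 2P − Q = 0.899182, giving −½ ln(0.899182) = 0.053135.
1 − 2Q = 0.997276, giving −¼ ln(0.997276) = 0.000682.
d = 0.053135 + 0.000682 = 0.053817.
Under a molecular clock d = 2μt, so t = d/(2μ) = 0.053817 / (2 × 1.6 × 10^-10) = 168.18 million years.

168.18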